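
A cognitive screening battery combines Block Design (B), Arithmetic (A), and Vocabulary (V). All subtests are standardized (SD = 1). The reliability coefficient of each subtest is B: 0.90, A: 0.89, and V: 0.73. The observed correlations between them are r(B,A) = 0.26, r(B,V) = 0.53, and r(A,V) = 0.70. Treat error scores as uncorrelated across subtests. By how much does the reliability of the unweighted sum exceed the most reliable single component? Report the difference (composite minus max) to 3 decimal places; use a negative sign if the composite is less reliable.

0.020

Var(sum) = 3 + 2.98 = 5.98; true-score variance = 2.52 + 2.98 = 5.5; composite reliability = 0.9197.
Max component reliability = 0.9000.
Difference = 0.9197 − 0.9000 = 0.020.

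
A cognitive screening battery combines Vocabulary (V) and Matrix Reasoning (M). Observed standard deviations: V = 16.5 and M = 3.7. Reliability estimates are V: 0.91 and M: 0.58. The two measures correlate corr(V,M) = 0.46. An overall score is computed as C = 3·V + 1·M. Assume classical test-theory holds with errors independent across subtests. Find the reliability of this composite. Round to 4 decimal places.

Var(C) = 3²·16.5² + 3.7² + 2·[3·16.5·3.7·0.46] = 2463.94 + 168.498 = 2632.44.
Under uncorrelated errors the observed covariances equal the true-score covariances, so only the own-variance terms attenuate.
True-score variance = [3²·16.5²·0.91 + 3.7²·0.58] + 168.498 = 2237.67 + 168.498 = 2406.17.
Reliability = 2406.17 / 2632.44 = 0.9140.

0.9140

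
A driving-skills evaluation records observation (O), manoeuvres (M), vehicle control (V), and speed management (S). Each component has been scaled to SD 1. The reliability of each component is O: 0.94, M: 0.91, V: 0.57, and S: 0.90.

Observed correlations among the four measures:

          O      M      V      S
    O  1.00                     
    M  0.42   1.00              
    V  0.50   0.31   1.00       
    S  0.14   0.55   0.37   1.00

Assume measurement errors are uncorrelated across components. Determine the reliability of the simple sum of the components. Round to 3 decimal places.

Var(O+M+V+S) = 4 + 2·[0.42 + 0.50 + 0.14 + 0.31 + 0.55 + 0.37] = 4 + 4.58 = 8.58.
Because errors are independent across components, Cov(Tᵢ,Tⱼ) = Cov(Xᵢ,Xⱼ); the off-diagonal part of the true-score variance is the same as above.
True-score variance = [0.94 + 0.91 + 0.57 + 0.90] + 4.58 = 3.32 + 4.58 = 7.9.
Reliability = 7.9 / 8.58 = 0.921.

0.921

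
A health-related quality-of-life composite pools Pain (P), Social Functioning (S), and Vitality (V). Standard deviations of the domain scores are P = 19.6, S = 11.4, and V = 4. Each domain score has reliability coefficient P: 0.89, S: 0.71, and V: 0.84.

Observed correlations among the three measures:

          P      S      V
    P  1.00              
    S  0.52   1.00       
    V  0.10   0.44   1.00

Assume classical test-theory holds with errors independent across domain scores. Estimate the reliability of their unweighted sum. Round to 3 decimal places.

Var(P+S+V) = 19.6² + 11.4² + 4² + 2·[19.6·11.4·0.52 + 19.6·4·0.10 + 11.4·4·0.44] = 530.12 + 288.186 = 818.306.
With uncorrelated errors the cross-covariances are all true-score covariance, so they carry over unchanged; only the diagonal terms shrink to ρᵢσᵢ².
True-score variance = [19.6²·0.89 + 11.4²·0.71 + 4²·0.84] + 288.186 = 447.614 + 288.186 = 735.8.
Reliability = 735.8 / 818.306 = 0.899.

0.899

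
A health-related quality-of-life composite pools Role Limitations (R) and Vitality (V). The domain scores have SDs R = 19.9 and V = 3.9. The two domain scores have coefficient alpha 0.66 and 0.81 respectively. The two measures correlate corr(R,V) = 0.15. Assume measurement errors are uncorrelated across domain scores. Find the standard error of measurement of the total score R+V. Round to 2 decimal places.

Var(total) = 411.22 + 23.283 = 434.503.
True-score variance = 273.687 + 23.283 = 296.97, so reliability = 0.6835.
Error variance = 434.503 − 296.97 = 137.533; SEM = √137.533 = 11.73.

11.73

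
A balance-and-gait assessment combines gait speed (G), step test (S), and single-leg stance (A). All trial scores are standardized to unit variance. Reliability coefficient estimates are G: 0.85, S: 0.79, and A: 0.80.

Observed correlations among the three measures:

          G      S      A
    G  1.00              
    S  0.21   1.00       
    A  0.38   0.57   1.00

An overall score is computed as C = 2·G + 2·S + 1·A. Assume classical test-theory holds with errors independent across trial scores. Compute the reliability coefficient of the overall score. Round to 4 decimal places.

0.8867

Var(C) = 2² + 2² + 1 + 2·[4·0.21 + 2·0.38 + 2·0.57] = 9 + 5.48 = 14.48.
Under uncorrelated errors the observed covariances equal the true-score covariances, so only the own-variance terms attenuate.
True-score variance = [2²·0.85 + 2²·0.79 + 0.80] + 5.48 = 7.36 + 5.48 = 12.84.
Reliability = 12.84 / 14.48 = 0.8867.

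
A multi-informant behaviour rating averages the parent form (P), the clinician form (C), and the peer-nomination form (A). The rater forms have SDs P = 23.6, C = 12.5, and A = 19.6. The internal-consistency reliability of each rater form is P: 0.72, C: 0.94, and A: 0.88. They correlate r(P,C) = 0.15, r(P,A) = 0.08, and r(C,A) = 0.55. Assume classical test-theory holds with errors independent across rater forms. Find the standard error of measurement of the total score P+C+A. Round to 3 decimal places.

Var(total) = 1097.37 + 432.01 = 1529.38.
True-score variance = 885.947 + 432.01 = 1317.96, so reliability = 0.8618.
Error variance = 1529.38 − 1317.96 = 211.423; SEM = √211.423 = 14.540.

14.540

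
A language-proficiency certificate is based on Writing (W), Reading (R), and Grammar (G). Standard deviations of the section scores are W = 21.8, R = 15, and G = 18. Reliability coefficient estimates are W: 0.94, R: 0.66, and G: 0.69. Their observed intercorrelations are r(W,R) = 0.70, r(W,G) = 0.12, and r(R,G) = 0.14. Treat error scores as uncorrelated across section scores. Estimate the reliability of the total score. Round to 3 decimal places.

0.876

Var(W+R+G) = 21.8² + 15² + 18² + 2·[21.8·15·0.70 + 21.8·18·0.12 + 15·18·0.14] = 1024.24 + 627.576 = 1651.82.
Under uncorrelated errors the observed covariances equal the true-score covariances, so only the own-variance terms attenuate.
True-score variance = [21.8²·0.94 + 15²·0.66 + 18²·0.69] + 627.576 = 818.786 + 627.576 = 1446.36.
Reliability = 1446.36 / 1651.82 = 0.876.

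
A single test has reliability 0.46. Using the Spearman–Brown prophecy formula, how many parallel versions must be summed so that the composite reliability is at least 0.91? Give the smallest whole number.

12

k ≥ ρ*(1−ρ₁)/(ρ₁(1−ρ*)) = 0.91·0.54 / (0.46·0.09) = 11.870.
Smallest integer k = 12.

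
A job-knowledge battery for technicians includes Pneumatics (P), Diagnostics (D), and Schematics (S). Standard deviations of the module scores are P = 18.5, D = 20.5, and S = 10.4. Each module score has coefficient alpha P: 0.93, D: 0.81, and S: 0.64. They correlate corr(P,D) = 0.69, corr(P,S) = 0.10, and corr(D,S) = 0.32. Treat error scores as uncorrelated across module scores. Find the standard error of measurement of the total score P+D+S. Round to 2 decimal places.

Var(total) = 870.66 + 698.293 = 1568.95.
True-score variance = 727.917 + 698.293 = 1426.21, so reliability = 0.9090.
Error variance = 1568.95 − 1426.21 = 142.743; SEM = √142.743 = 11.95.

11.95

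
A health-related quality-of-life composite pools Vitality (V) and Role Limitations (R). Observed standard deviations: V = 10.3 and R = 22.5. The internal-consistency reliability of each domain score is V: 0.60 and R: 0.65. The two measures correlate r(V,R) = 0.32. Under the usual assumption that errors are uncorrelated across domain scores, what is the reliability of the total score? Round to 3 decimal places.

Var(V+R) = 10.3² + 22.5² + 2·[10.3·22.5·0.32] = 612.34 + 148.32 = 760.66.
Because errors are independent across components, Cov(Tᵢ,Tⱼ) = Cov(Xᵢ,Xⱼ); the off-diagonal part of the true-score variance is the same as above.
True-score variance = [10.3²·0.60 + 22.5²·0.65] + 148.32 = 392.716 + 148.32 = 541.037.
Reliability = 541.037 / 760.66 = 0.711.

0.711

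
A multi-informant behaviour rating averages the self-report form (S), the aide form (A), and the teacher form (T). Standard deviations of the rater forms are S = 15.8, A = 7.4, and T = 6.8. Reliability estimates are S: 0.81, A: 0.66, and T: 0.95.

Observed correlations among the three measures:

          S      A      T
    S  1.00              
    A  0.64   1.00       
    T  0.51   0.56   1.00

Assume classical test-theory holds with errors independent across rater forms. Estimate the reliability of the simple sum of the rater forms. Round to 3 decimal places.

Var(S+A+T) = 15.8² + 7.4² + 6.8² + 2·[15.8·7.4·0.64 + 15.8·6.8·0.51 + 7.4·6.8·0.56] = 350.64 + 315.605 = 666.245.
With uncorrelated errors the cross-covariances are all true-score covariance, so they carry over unchanged; only the diagonal terms shrink to ρᵢσᵢ².
True-score variance = [15.8²·0.81 + 7.4²·0.66 + 6.8²·0.95] + 315.605 = 282.278 + 315.605 = 597.883.
Reliability = 597.883 / 666.245 = 0.897.

0.897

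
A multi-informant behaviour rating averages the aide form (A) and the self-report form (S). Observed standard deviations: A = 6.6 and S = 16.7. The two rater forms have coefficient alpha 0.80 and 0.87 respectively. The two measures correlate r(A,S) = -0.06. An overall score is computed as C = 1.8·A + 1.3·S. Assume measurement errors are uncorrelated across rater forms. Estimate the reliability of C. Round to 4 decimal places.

Var(C) = 1.8²·6.6² + 1.3²·16.7² + 2·[2.34·6.6·16.7·(-0.06)] = 612.459 − 30.9498 = 581.509.
Under uncorrelated errors the observed covariances equal the true-score covariances, so only the own-variance terms attenuate.
True-score variance = [1.8²·6.6²·0.80 + 1.3²·16.7²·0.87] − 30.9498 = 522.959 − 30.9498 = 492.01.
Reliability = 492.01 / 581.509 = 0.8461.

0.8461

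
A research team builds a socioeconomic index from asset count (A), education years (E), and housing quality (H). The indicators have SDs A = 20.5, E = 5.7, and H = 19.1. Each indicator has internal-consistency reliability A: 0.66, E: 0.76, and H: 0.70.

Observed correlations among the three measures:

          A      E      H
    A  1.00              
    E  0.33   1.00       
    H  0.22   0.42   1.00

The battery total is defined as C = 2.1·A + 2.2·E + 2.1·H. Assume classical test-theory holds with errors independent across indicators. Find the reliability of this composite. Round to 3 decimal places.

Var(C) = 2.1²·20.5² + 2.2²·5.7² + 2.1²·19.1² + 2·[4.62·20.5·5.7·0.33 + 4.41·20.5·19.1·0.22 + 4.62·5.7·19.1·0.42] = 3619.37 + 1538.57 = 5157.93.
With uncorrelated errors the cross-covariances are all true-score covariance, so they carry over unchanged; only the diagonal terms shrink to ρᵢσᵢ².
True-score variance = [2.1²·20.5²·0.66 + 2.2²·5.7²·0.76 + 2.1²·19.1²·0.70] + 1538.57 = 2468.86 + 1538.57 = 4007.42.
Reliability = 4007.42 / 5157.93 = 0.777.

0.777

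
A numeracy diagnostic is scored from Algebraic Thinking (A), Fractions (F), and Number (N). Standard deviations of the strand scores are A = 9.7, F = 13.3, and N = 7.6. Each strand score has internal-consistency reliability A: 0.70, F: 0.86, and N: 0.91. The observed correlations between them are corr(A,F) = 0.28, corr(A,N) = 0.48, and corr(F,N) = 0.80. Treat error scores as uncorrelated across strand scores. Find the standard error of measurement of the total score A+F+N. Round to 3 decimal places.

7.628

Var(total) = 328.74 + 304.745 = 633.485.
True-score variance = 270.55 + 304.745 = 575.295, so reliability = 0.9081.
Error variance = 633.485 − 575.295 = 58.19; SEM = √58.19 = 7.628.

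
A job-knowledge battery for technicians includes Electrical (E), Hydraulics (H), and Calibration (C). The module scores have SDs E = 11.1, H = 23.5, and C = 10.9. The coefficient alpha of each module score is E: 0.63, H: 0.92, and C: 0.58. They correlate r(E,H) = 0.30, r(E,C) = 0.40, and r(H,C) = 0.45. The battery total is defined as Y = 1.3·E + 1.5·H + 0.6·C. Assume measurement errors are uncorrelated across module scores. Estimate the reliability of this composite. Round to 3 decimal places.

Var(Y) = 1.3²·11.1² + 1.5²·23.5² + 0.6²·10.9² + 2·[1.95·11.1·23.5·0.30 + 0.78·11.1·10.9·0.40 + 0.9·23.5·10.9·0.45] = 1493.56 + 588.174 = 2081.73.
Because errors are independent across components, Cov(Tᵢ,Tⱼ) = Cov(Xᵢ,Xⱼ); the off-diagonal part of the true-score variance is the same as above.
True-score variance = [1.3²·11.1²·0.63 + 1.5²·23.5²·0.92 + 0.6²·10.9²·0.58] + 588.174 = 1299.15 + 588.174 = 1887.32.
Reliability = 1887.32 / 2081.73 = 0.907.

0.907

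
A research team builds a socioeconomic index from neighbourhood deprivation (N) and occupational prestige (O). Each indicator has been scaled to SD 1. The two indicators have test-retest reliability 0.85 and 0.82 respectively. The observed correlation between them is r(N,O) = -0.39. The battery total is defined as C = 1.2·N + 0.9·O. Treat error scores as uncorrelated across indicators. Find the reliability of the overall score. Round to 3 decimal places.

Var(C) = 1.2² + 0.9² + 2·[1.08·(-0.39)] = 2.25 − 0.8424 = 1.4076.
With uncorrelated errors the cross-covariances are all true-score covariance, so they carry over unchanged; only the diagonal terms shrink to ρᵢσᵢ².
True-score variance = [1.2²·0.85 + 0.9²·0.82] − 0.8424 = 1.8882 − 0.8424 = 1.0458.
Reliability = 1.0458 / 1.4076 = 0.743.

0.743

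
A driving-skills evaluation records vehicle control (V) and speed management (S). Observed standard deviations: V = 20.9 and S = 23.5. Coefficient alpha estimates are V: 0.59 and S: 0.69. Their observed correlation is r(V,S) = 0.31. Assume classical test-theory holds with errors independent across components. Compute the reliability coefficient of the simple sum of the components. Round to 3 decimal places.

Var(V+S) = 20.9² + 23.5² + 2·[20.9·23.5·0.31] = 989.06 + 304.513 = 1293.57.
Because errors are independent across components, Cov(Tᵢ,Tⱼ) = Cov(Xᵢ,Xⱼ); the off-diagonal part of the true-score variance is the same as above.
True-score variance = [20.9²·0.59 + 23.5²·0.69] + 304.513 = 638.77 + 304.513 = 943.283.
Reliability = 943.283 / 1293.57 = 0.729.

0.729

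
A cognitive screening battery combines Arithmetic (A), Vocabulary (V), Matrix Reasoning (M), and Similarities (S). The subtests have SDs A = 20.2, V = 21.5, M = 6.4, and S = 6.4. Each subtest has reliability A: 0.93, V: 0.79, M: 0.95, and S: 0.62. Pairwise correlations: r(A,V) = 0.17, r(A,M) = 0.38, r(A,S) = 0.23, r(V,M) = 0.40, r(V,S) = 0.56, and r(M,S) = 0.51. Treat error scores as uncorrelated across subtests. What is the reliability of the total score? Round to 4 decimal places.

0.9084

Var(A+V+M+S) = 20.2² + 21.5² + 6.4² + 6.4² + 2·[20.2·21.5·0.17 + 20.2·6.4·0.38 + 20.2·6.4·0.23 + 21.5·6.4·0.40 + 21.5·6.4·0.56 + 6.4·6.4·0.51] = 952.21 + 611.355 = 1563.56.
Because errors are independent across components, Cov(Tᵢ,Tⱼ) = Cov(Xᵢ,Xⱼ); the off-diagonal part of the true-score variance is the same as above.
True-score variance = [20.2²·0.93 + 21.5²·0.79 + 6.4²·0.95 + 6.4²·0.62] + 611.355 = 808.962 + 611.355 = 1420.32.
Reliability = 1420.32 / 1563.56 = 0.9084.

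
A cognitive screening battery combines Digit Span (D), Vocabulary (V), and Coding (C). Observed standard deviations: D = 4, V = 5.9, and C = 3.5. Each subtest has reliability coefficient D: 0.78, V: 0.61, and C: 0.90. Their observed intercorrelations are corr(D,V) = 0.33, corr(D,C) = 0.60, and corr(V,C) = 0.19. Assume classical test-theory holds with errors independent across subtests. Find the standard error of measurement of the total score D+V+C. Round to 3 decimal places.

Var(total) = 63.06 + 40.223 = 103.283.
True-score variance = 44.7391 + 40.223 = 84.9621, so reliability = 0.8226.
Error variance = 103.283 − 84.9621 = 18.3209; SEM = √18.3209 = 4.280.

4.280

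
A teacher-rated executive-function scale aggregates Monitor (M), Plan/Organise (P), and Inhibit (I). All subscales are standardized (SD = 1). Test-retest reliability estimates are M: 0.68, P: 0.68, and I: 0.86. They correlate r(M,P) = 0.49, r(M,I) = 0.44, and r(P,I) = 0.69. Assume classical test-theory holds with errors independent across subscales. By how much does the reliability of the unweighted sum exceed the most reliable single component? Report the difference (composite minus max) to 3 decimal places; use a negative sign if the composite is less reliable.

Var(sum) = 3 + 3.24 = 6.24; true-score variance = 2.22 + 3.24 = 5.46; composite reliability = 0.8750.
Max component reliability = 0.8600.
Difference = 0.8750 − 0.8600 = 0.015.

0.015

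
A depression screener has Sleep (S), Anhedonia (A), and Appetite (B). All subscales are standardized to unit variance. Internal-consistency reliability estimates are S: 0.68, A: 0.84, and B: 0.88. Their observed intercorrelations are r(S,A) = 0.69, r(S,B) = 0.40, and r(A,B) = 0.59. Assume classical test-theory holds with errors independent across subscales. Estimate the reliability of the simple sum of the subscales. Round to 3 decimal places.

0.906

Var(S+A+B) = 3 + 2·[0.69 + 0.40 + 0.59] = 3 + 3.36 = 6.36.
With uncorrelated errors the cross-covariances are all true-score covariance, so they carry over unchanged; only the diagonal terms shrink to ρᵢσᵢ².
True-score variance = [0.68 + 0.84 + 0.88] + 3.36 = 2.4 + 3.36 = 5.76.
Reliability = 5.76 / 6.36 = 0.906.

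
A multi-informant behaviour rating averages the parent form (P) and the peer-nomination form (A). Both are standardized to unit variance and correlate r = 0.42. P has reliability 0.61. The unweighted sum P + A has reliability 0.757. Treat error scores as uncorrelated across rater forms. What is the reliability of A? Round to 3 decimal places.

0.700

Var(P+A) = 2 + 2·0.42 = 2.840.
True-score variance = ρ_P + ρ_A + 2·0.42, so 0.757 = (0.61 + ρ_A + 0.84) / 2.840.
ρ_A = 0.757·2.840 − 0.61 − 0.84 = 0.700.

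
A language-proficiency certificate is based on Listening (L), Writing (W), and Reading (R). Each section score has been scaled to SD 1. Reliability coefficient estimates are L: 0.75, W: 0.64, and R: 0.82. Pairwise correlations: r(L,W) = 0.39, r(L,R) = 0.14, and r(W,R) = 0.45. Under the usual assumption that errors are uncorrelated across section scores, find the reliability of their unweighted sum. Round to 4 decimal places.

Var(L+W+R) = 3 + 2·[0.39 + 0.14 + 0.45] = 3 + 1.96 = 4.96.
Because errors are independent across components, Cov(Tᵢ,Tⱼ) = Cov(Xᵢ,Xⱼ); the off-diagonal part of the true-score variance is the same as above.
True-score variance = [0.75 + 0.64 + 0.82] + 1.96 = 2.21 + 1.96 = 4.17.
Reliability = 4.17 / 4.96 = 0.8407.

0.8407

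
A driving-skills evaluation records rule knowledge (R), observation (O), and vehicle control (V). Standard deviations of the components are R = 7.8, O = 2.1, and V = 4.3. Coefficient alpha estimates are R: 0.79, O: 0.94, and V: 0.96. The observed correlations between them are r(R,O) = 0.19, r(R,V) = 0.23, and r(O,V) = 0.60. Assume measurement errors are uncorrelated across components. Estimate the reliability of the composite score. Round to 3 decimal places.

0.881

Var(R+O+V) = 7.8² + 2.1² + 4.3² + 2·[7.8·2.1·0.19 + 7.8·4.3·0.23 + 2.1·4.3·0.60] = 83.74 + 32.4888 = 116.229.
Under uncorrelated errors the observed covariances equal the true-score covariances, so only the own-variance terms attenuate.
True-score variance = [7.8²·0.79 + 2.1²·0.94 + 4.3²·0.96] + 32.4888 = 69.9594 + 32.4888 = 102.448.
Reliability = 102.448 / 116.229 = 0.881.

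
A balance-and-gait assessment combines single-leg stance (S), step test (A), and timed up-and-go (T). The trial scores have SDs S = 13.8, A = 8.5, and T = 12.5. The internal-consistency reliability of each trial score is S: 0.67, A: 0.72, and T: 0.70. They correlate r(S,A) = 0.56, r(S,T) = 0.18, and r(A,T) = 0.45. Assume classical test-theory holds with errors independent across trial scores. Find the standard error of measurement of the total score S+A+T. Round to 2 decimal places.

11.40

Var(total) = 418.94 + 289.101 = 708.041.
True-score variance = 288.99 + 289.101 = 578.091, so reliability = 0.8165.
Error variance = 708.041 − 578.091 = 129.95; SEM = √129.95 = 11.40.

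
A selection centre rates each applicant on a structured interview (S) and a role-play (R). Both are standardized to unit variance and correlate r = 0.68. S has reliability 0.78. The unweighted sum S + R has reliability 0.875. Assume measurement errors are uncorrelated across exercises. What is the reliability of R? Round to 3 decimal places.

Var(S+R) = 2 + 2·0.68 = 3.360.
True-score variance = ρ_S + ρ_R + 2·0.68, so 0.875 = (0.78 + ρ_R + 1.36) / 3.360.
ρ_R = 0.875·3.360 − 0.78 − 1.36 = 0.800.

0.800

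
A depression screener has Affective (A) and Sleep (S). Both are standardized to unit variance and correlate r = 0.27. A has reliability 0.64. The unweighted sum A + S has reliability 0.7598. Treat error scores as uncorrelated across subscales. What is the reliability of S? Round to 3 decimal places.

Var(A+S) = 2 + 2·0.27 = 2.540.
True-score variance = ρ_A + ρ_S + 2·0.27, so 0.7598 = (0.64 + ρ_S + 0.54) / 2.540.
ρ_S = 0.7598·2.540 − 0.64 − 0.54 = 0.750.

0.750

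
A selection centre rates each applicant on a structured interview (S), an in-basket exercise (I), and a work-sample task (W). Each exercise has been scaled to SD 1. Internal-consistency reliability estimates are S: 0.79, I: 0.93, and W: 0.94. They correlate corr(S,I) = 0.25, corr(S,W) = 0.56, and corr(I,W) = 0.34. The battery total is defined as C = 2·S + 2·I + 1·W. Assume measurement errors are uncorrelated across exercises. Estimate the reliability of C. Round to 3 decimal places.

Var(C) = 2² + 2² + 1 + 2·[4·0.25 + 2·0.56 + 2·0.34] = 9 + 5.6 = 14.6.
Under uncorrelated errors the observed covariances equal the true-score covariances, so only the own-variance terms attenuate.
True-score variance = [2²·0.79 + 2²·0.93 + 0.94] + 5.6 = 7.82 + 5.6 = 13.42.
Reliability = 13.42 / 14.6 = 0.919.

0.919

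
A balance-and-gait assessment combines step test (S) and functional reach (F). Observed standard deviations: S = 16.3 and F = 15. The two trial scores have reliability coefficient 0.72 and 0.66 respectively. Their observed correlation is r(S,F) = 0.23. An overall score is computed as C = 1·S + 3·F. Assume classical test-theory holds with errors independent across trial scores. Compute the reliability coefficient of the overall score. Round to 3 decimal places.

0.710

Var(C) = 16.3² + 3²·15² + 2·[3·16.3·15·0.23] = 2290.69 + 337.41 = 2628.1.
Under uncorrelated errors the observed covariances equal the true-score covariances, so only the own-variance terms attenuate.
True-score variance = [16.3²·0.72 + 3²·15²·0.66] + 337.41 = 1527.8 + 337.41 = 1865.21.
Reliability = 1865.21 / 2628.1 = 0.710.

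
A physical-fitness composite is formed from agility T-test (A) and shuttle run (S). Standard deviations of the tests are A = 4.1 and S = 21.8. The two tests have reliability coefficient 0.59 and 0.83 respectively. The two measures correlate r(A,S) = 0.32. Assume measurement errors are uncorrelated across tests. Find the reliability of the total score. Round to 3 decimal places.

0.840

Var(A+S) = 4.1² + 21.8² + 2·[4.1·21.8·0.32] = 492.05 + 57.2032 = 549.253.
With uncorrelated errors the cross-covariances are all true-score covariance, so they carry over unchanged; only the diagonal terms shrink to ρᵢσᵢ².
True-score variance = [4.1²·0.59 + 21.8²·0.83] + 57.2032 = 404.367 + 57.2032 = 461.57.
Reliability = 461.57 / 549.253 = 0.840.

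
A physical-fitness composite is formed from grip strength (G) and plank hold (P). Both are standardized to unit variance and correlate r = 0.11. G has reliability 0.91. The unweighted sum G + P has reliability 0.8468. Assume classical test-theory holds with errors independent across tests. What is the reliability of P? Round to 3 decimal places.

0.750

Var(G+P) = 2 + 2·0.11 = 2.220.
True-score variance = ρ_G + ρ_P + 2·0.11, so 0.8468 = (0.91 + ρ_P + 0.22) / 2.220.
ρ_P = 0.8468·2.220 − 0.91 − 0.22 = 0.750.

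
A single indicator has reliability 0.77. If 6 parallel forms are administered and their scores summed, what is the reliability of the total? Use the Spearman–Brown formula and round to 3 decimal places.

0.953

ρ_k = kρ / (1 + (k−1)ρ) = 6·0.77 / (1 + 5·0.77) = 4.620 / 4.850 = 0.953.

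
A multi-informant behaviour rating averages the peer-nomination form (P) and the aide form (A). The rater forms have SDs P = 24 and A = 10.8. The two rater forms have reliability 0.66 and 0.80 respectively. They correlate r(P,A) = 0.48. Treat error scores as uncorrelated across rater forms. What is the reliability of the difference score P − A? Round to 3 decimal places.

Var(P−A) = 24² + 10.8² − 2·24·10.8·0.48 = 692.64 − 248.832 = 443.808.
Under uncorrelated errors the observed covariances equal the true-score covariances, so only the own-variance terms attenuate.
True-score variance = [24²·0.66 + 10.8²·0.80] − 248.832 = 473.472 − 248.832 = 224.64.
Reliability = 224.64 / 443.808 = 0.506.

0.506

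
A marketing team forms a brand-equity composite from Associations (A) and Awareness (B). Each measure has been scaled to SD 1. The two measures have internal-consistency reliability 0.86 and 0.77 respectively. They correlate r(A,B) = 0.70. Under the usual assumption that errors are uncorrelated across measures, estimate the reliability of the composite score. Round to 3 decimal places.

Var(A+B) = 2 + 2·[0.70] = 2 + 1.4 = 3.4.
With uncorrelated errors the cross-covariances are all true-score covariance, so they carry over unchanged; only the diagonal terms shrink to ρᵢσᵢ².
True-score variance = [0.86 + 0.77] + 1.4 = 1.63 + 1.4 = 3.03.
Reliability = 3.03 / 3.4 = 0.891.

0.891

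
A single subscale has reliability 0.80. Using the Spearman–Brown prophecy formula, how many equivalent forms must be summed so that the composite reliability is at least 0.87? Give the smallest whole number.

2

k ≥ ρ*(1−ρ₁)/(ρ₁(1−ρ*)) = 0.87·0.20 / (0.80·0.13) = 1.673.
Smallest integer k = 2.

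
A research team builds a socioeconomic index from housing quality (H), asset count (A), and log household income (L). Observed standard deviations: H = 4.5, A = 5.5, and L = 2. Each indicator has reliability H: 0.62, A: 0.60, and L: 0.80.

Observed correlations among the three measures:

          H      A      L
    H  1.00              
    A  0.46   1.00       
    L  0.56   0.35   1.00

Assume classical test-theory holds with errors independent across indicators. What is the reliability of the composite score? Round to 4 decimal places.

0.7833

Var(H+A+L) = 4.5² + 5.5² + 2² + 2·[4.5·5.5·0.46 + 4.5·2·0.56 + 5.5·2·0.35] = 54.5 + 40.55 = 95.05.
Under uncorrelated errors the observed covariances equal the true-score covariances, so only the own-variance terms attenuate.
True-score variance = [4.5²·0.62 + 5.5²·0.60 + 2²·0.80] + 40.55 = 33.905 + 40.55 = 74.455.
Reliability = 74.455 / 95.05 = 0.7833.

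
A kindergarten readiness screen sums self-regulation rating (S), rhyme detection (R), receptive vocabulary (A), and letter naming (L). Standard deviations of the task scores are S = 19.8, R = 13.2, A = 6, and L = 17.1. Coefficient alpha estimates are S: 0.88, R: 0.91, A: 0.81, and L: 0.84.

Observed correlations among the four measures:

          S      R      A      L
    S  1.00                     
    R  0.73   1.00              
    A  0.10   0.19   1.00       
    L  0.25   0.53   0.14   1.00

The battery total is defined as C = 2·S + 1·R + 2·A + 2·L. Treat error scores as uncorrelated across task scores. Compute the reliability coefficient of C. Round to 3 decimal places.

Var(C) = 2²·19.8² + 13.2² + 2²·6² + 2²·17.1² + 2·[2·19.8·13.2·0.73 + 4·19.8·6·0.10 + 4·19.8·17.1·0.25 + 2·13.2·6·0.19 + 2·13.2·17.1·0.53 + 4·6·17.1·0.14] = 3056.04 + 2189 = 5245.04.
Because errors are independent across components, Cov(Tᵢ,Tⱼ) = Cov(Xᵢ,Xⱼ); the off-diagonal part of the true-score variance is the same as above.
True-score variance = [2²·19.8²·0.88 + 13.2²·0.91 + 2²·6²·0.81 + 2²·17.1²·0.84] + 2189 = 2637.68 + 2189 = 4826.68.
Reliability = 4826.68 / 5245.04 = 0.920.

0.920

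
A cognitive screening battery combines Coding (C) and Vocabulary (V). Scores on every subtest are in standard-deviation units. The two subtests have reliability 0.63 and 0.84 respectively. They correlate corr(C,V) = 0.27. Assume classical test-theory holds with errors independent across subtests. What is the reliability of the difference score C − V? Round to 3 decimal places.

0.637

Var(C−V) = 1 + 1 − 2·0.27 = 2 − 0.54 = 1.46.
Under uncorrelated errors the observed covariances equal the true-score covariances, so only the own-variance terms attenuate.
True-score variance = [0.63 + 0.84] − 0.54 = 1.47 − 0.54 = 0.93.
Reliability = 0.93 / 1.46 = 0.637.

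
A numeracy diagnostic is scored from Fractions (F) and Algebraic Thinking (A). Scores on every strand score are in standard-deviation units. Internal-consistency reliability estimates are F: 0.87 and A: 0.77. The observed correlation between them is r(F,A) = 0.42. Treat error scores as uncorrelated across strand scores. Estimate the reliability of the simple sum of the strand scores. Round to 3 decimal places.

Var(F+A) = 2 + 2·[0.42] = 2 + 0.84 = 2.84.
Under uncorrelated errors the observed covariances equal the true-score covariances, so only the own-variance terms attenuate.
True-score variance = [0.87 + 0.77] + 0.84 = 1.64 + 0.84 = 2.48.
Reliability = 2.48 / 2.84 = 0.873.

0.873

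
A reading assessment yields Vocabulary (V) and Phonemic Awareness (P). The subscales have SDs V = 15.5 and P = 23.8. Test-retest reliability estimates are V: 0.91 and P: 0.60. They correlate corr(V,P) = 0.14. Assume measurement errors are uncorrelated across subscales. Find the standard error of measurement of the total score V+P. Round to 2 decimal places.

15.75

Var(total) = 806.69 + 103.292 = 909.982.
True-score variance = 558.492 + 103.292 = 661.784, so reliability = 0.7272.
Error variance = 909.982 − 661.784 = 248.198; SEM = √248.198 = 15.75.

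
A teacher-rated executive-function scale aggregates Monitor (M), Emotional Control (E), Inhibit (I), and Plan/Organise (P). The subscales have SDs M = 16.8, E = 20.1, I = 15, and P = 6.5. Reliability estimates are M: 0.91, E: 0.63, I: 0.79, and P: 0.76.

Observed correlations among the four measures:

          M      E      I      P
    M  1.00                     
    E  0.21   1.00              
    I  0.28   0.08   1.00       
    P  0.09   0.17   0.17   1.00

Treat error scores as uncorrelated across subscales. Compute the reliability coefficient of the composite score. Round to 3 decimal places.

0.832

Var(M+E+I+P) = 16.8² + 20.1² + 15² + 6.5² + 2·[16.8·20.1·0.21 + 16.8·15·0.28 + 16.8·6.5·0.09 + 20.1·15·0.08 + 20.1·6.5·0.17 + 15·6.5·0.17] = 953.5 + 428.413 = 1381.91.
Under uncorrelated errors the observed covariances equal the true-score covariances, so only the own-variance terms attenuate.
True-score variance = [16.8²·0.91 + 20.1²·0.63 + 15²·0.79 + 6.5²·0.76] + 428.413 = 721.225 + 428.413 = 1149.64.
Reliability = 1149.64 / 1381.91 = 0.832.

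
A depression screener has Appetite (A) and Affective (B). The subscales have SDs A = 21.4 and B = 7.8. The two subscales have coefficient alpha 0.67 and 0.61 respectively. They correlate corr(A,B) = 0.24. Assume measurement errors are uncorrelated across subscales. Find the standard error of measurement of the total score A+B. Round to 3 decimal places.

Var(total) = 518.8 + 80.1216 = 598.922.
True-score variance = 343.946 + 80.1216 = 424.067, so reliability = 0.7081.
Error variance = 598.922 − 424.067 = 174.854; SEM = √174.854 = 13.223.

13.223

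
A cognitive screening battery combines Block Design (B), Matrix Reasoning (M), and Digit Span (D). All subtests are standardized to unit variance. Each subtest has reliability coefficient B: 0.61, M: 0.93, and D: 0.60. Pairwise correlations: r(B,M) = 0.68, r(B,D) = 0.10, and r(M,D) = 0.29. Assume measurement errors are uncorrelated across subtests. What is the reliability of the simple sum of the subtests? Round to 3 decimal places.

Var(B+M+D) = 3 + 2·[0.68 + 0.10 + 0.29] = 3 + 2.14 = 5.14.
Under uncorrelated errors the observed covariances equal the true-score covariances, so only the own-variance terms attenuate.
True-score variance = [0.61 + 0.93 + 0.60] + 2.14 = 2.14 + 2.14 = 4.28.
Reliability = 4.28 / 5.14 = 0.833.

0.833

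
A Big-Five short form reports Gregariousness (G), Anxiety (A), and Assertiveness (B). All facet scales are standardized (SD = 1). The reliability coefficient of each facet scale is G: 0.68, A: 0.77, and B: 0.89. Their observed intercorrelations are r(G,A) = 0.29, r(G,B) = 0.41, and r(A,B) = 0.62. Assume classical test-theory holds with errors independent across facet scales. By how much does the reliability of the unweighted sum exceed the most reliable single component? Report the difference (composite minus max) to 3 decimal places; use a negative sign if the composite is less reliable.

Var(sum) = 3 + 2.64 = 5.64; true-score variance = 2.34 + 2.64 = 4.98; composite reliability = 0.8830.
Max component reliability = 0.8900.
Difference = 0.8830 − 0.8900 = -0.007.

-0.007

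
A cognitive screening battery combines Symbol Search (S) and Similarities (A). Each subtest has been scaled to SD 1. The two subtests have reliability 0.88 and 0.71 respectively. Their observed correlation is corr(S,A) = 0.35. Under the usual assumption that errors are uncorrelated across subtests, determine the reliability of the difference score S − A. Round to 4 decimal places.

Var(S−A) = 1 + 1 − 2·0.35 = 2 − 0.7 = 1.3.
With uncorrelated errors the cross-covariances are all true-score covariance, so they carry over unchanged; only the diagonal terms shrink to ρᵢσᵢ².
True-score variance = [0.88 + 0.71] − 0.7 = 1.59 − 0.7 = 0.89.
Reliability = 0.89 / 1.3 = 0.6846.

0.6846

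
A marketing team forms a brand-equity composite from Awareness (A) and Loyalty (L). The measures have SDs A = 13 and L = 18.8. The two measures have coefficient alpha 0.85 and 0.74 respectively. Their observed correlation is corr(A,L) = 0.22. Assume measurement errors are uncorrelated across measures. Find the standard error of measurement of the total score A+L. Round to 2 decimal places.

Var(total) = 522.44 + 107.536 = 629.976.
True-score variance = 405.196 + 107.536 = 512.732, so reliability = 0.8139.
Error variance = 629.976 − 512.732 = 117.244; SEM = √117.244 = 10.83.

10.83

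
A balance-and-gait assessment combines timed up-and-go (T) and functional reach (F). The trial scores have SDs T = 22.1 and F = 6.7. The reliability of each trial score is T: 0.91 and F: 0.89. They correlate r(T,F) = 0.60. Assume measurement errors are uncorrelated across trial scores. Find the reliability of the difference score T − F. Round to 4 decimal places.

Var(T−F) = 22.1² + 6.7² − 2·22.1·6.7·0.60 = 533.3 − 177.684 = 355.616.
With uncorrelated errors the cross-covariances are all true-score covariance, so they carry over unchanged; only the diagonal terms shrink to ρᵢσᵢ².
True-score variance = [22.1²·0.91 + 6.7²·0.89] − 177.684 = 484.405 − 177.684 = 306.721.
Reliability = 306.721 / 355.616 = 0.8625.

0.8625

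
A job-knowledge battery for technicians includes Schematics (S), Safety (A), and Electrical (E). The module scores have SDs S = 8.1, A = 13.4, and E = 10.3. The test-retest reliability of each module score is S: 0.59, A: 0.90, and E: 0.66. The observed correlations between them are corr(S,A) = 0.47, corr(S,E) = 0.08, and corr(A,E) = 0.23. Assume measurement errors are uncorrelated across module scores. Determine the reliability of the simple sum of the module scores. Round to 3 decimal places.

Var(S+A+E) = 8.1² + 13.4² + 10.3² + 2·[8.1·13.4·0.47 + 8.1·10.3·0.08 + 13.4·10.3·0.23] = 351.26 + 178.866 = 530.126.
Because errors are independent across components, Cov(Tᵢ,Tⱼ) = Cov(Xᵢ,Xⱼ); the off-diagonal part of the true-score variance is the same as above.
True-score variance = [8.1²·0.59 + 13.4²·0.90 + 10.3²·0.66] + 178.866 = 270.333 + 178.866 = 449.199.
Reliability = 449.199 / 530.126 = 0.847.

0.847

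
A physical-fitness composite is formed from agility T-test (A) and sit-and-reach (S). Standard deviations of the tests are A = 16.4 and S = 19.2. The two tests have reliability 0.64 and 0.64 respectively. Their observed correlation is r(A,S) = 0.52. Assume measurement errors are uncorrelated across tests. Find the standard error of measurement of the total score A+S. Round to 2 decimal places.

15.15

Var(total) = 637.6 + 327.475 = 965.075.
True-score variance = 408.064 + 327.475 = 735.539, so reliability = 0.7622.
Error variance = 965.075 − 735.539 = 229.536; SEM = √229.536 = 15.15.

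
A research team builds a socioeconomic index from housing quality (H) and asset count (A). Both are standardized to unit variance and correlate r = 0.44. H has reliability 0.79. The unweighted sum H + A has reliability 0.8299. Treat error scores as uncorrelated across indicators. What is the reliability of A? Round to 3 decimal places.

Var(H+A) = 2 + 2·0.44 = 2.880.
True-score variance = ρ_H + ρ_A + 2·0.44, so 0.8299 = (0.79 + ρ_A + 0.88) / 2.880.
ρ_A = 0.8299·2.880 − 0.79 − 0.88 = 0.720.

0.720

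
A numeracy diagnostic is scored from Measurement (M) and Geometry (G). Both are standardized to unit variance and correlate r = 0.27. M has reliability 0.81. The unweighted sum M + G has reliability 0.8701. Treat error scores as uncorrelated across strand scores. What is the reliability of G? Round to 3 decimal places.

Var(M+G) = 2 + 2·0.27 = 2.540.
True-score variance = ρ_M + ρ_G + 2·0.27, so 0.8701 = (0.81 + ρ_G + 0.54) / 2.540.
ρ_G = 0.8701·2.540 − 0.81 − 0.54 = 0.860.

0.860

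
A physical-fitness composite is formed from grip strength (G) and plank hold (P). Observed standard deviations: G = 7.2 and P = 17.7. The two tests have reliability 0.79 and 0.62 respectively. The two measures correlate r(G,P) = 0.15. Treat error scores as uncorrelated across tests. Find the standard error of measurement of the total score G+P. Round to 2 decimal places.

Var(total) = 365.13 + 38.232 = 403.362.
True-score variance = 235.193 + 38.232 = 273.425, so reliability = 0.6779.
Error variance = 403.362 − 273.425 = 129.937; SEM = √129.937 = 11.40.

11.40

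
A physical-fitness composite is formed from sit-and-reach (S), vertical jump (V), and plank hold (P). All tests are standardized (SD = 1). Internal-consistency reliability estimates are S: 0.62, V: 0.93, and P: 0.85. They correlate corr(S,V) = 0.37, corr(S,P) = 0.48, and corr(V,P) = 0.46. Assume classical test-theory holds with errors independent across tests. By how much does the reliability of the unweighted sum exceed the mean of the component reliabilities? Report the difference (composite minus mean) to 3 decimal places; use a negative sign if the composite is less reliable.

0.093

Var(sum) = 3 + 2.62 = 5.62; true-score variance = 2.4 + 2.62 = 5.02; composite reliability = 0.8932.
Mean component reliability = 0.8000.
Difference = 0.8932 − 0.8000 = 0.093.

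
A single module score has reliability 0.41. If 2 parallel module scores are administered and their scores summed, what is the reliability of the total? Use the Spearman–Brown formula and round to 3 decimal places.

ρ_k = kρ / (1 + (k−1)ρ) = 2·0.41 / (1 + 1·0.41) = 0.820 / 1.410 = 0.582.

0.582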